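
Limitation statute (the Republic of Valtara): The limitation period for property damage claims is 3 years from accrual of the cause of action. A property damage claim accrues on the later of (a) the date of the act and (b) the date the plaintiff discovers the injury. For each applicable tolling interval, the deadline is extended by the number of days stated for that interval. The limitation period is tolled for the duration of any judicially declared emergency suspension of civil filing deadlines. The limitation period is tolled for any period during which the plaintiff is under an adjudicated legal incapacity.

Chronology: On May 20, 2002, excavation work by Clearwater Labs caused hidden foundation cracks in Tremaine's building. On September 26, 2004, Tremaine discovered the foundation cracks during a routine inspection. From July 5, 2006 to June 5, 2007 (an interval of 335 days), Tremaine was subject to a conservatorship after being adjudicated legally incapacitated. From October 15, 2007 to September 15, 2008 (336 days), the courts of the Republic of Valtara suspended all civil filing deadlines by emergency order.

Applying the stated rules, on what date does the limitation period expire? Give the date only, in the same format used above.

Taking the later of the act (May 20, 2002) and discovery (September 26, 2004), the claim accrued on September 26, 2004.
Adding the 3 years base period to September 26, 2004 gives a deadline of September 26, 2007, before any tolling.
The plaintiff's legal incapacity from July 5, 2006 to June 5, 2007 tolled the period for 335 days, extending the deadline to August 26, 2008.
Because the emergency suspension of filing deadlines ran from October 15, 2007 to September 15, 2008, the deadline is extended by 336 days to July 28, 2009.

July 28, 2009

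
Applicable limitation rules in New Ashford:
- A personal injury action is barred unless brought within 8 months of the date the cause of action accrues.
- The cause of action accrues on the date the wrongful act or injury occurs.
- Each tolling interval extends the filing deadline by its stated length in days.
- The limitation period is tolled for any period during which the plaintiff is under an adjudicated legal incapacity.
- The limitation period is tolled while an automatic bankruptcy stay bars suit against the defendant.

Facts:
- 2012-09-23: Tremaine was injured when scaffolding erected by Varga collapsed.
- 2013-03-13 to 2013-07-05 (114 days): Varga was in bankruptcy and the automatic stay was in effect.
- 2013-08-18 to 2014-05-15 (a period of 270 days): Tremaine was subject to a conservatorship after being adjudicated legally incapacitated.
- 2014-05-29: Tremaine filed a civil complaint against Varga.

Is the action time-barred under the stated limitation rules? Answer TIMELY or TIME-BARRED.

TIMELY

The cause of action accrued on 2012-09-23, the date of the act.
The untolled deadline — 8 months after 2012-09-23 — is 2013-05-23.
The automatic bankruptcy stay from 2013-03-13 to 2013-07-05 tolled the period for 114 days, extending the deadline to 2013-09-14.
The period was tolled for 270 days by the plaintiff's legal incapacity (2013-08-18 to 2014-05-15), pushing the deadline to 2014-06-11.
Tremaine filed on 2014-05-29, before the 2014-06-11 deadline, so the action is timely.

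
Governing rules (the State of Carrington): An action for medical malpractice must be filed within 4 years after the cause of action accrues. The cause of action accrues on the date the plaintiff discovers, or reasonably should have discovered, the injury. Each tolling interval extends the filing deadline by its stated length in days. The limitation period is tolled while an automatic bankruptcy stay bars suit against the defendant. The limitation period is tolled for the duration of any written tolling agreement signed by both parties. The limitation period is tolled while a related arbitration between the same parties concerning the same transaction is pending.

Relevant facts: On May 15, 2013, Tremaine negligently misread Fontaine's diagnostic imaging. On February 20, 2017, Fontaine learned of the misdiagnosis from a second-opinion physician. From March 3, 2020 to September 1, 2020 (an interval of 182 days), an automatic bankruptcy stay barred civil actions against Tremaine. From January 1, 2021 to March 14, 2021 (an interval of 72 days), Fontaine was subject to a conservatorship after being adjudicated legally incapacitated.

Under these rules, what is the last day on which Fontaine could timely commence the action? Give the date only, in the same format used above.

Under the discovery rule, the claim accrued on February 20, 2017, when Fontaine discovered the injury — not on the May 15, 2013 date of the underlying act.
The untolled deadline — 4 years after February 20, 2017 — is February 20, 2021.
Because the automatic bankruptcy stay ran from March 3, 2020 to September 1, 2020, the deadline is extended by 182 days to August 21, 2021.
The plaintiff's legal incapacity from January 1, 2021 to March 14, 2021 does not toll the period, because no stated rule makes the plaintiff's incapacity a tolling event.

August 21, 2021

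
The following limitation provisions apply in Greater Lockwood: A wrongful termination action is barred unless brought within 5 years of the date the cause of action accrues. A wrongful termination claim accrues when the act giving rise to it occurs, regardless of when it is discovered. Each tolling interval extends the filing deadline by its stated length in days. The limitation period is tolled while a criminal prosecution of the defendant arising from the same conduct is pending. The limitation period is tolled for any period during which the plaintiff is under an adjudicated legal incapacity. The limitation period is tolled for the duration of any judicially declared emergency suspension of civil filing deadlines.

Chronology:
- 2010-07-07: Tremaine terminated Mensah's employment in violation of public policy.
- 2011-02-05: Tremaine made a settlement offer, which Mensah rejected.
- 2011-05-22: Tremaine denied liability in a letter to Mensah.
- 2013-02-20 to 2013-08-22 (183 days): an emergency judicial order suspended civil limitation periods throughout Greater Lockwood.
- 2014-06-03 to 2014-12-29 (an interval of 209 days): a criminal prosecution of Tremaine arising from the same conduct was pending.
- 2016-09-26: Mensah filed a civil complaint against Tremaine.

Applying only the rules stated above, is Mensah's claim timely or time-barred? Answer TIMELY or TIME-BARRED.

TIME-BARRED

The claim accrued on 2010-07-07, when the wrongful act occurred.
The untolled deadline — 5 years after 2010-07-07 — is 2015-07-07.
Because the emergency suspension of filing deadlines ran from 2013-02-20 to 2013-08-22, the deadline is extended by 183 days to 2016-01-06.
Because the pending criminal prosecution ran from 2014-06-03 to 2014-12-29, the deadline is extended by 209 days to 2016-08-02.
Nothing else in the chronology tolls or restarts the period.
Filing on 2016-09-26 missed the 2016-08-02 deadline — the action is time-barred.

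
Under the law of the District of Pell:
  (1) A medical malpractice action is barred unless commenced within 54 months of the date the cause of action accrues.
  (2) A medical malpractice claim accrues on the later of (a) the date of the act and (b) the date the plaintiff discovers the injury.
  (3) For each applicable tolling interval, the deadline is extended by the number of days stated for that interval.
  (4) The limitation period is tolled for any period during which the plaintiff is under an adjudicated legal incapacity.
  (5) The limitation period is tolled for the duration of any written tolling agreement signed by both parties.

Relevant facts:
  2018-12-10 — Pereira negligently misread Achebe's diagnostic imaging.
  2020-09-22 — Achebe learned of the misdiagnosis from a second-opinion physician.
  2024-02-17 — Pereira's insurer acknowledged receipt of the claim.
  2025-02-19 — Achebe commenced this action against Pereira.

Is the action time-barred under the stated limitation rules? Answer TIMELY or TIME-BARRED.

TIMELY

Taking the later of the act (2018-12-10) and discovery (2020-09-22), the claim accrued on 2020-09-22.
54 months from 2020-09-22 is 2025-03-22.
None of the other events listed affects the running of the period under the stated rules.
The 2025-02-19 filing precedes the 2025-03-22 deadline; the claim is timely.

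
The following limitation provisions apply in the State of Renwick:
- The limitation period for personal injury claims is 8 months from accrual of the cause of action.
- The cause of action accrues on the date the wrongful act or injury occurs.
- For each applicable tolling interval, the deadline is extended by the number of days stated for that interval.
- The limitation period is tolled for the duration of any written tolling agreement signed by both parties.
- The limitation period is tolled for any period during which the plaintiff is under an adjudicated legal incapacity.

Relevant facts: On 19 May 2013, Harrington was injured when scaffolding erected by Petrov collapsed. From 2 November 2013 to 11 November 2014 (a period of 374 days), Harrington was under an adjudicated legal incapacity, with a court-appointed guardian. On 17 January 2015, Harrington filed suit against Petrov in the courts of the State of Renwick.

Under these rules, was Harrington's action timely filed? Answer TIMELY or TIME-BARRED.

The claim accrued on 19 May 2013, when the wrongful act occurred.
Adding the 8 months base period to 19 May 2013 gives a deadline of 19 January 2014, before any tolling.
The plaintiff's legal incapacity from 2 November 2013 to 11 November 2014 tolled the period for 374 days, extending the deadline to 28 January 2015.
The 17 January 2015 filing precedes the 28 January 2015 deadline; the claim is timely.

TIMELY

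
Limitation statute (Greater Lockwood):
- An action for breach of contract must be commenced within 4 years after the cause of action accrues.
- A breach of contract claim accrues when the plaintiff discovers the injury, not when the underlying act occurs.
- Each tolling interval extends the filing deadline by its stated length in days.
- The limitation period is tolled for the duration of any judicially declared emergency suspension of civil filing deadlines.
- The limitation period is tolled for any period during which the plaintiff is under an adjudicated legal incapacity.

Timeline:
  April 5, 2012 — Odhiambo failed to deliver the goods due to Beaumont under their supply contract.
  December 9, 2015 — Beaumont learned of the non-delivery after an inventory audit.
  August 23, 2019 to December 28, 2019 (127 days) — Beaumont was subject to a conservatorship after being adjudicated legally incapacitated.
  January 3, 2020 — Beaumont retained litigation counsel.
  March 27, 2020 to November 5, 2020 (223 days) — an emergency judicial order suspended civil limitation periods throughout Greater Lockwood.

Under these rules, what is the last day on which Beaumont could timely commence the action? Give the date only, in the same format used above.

November 23, 2020

The claim did not accrue until Beaumont discovered the injury on December 9, 2015; the April 5, 2012 act date does not start the clock under the stated rule.
Adding the 4 years base period to December 9, 2015 gives a deadline of December 9, 2019, before any tolling.
The plaintiff's legal incapacity from August 23, 2019 to December 28, 2019 tolled the period for 127 days, extending the deadline to April 14, 2020.
The emergency suspension of filing deadlines from March 27, 2020 to November 5, 2020 tolled the period for 223 days, extending the deadline to November 23, 2020.
Nothing else in the chronology tolls or restarts the period.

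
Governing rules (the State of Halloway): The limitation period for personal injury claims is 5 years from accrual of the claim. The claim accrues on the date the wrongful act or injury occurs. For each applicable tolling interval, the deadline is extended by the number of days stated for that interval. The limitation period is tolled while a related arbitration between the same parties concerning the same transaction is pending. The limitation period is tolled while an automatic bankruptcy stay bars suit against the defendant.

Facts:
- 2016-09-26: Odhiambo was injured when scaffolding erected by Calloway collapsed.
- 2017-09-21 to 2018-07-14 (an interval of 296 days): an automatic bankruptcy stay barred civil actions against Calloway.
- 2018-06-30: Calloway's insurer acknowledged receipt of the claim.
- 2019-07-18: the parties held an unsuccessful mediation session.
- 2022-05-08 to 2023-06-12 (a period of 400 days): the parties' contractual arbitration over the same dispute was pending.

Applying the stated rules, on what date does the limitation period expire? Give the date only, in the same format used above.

The claim accrued on 2016-09-26, the date of the act.
Adding the 5 years base period to 2016-09-26 gives a deadline of 2021-09-26, before any tolling.
The period was tolled for 296 days by the automatic bankruptcy stay (2017-09-21 to 2018-07-14), pushing the deadline to 2022-07-19.
Because the pending related arbitration ran from 2022-05-08 to 2023-06-12, the deadline is extended by 400 days to 2023-08-23.
None of the other events listed affects the running of the period under the stated rules.

2023-08-23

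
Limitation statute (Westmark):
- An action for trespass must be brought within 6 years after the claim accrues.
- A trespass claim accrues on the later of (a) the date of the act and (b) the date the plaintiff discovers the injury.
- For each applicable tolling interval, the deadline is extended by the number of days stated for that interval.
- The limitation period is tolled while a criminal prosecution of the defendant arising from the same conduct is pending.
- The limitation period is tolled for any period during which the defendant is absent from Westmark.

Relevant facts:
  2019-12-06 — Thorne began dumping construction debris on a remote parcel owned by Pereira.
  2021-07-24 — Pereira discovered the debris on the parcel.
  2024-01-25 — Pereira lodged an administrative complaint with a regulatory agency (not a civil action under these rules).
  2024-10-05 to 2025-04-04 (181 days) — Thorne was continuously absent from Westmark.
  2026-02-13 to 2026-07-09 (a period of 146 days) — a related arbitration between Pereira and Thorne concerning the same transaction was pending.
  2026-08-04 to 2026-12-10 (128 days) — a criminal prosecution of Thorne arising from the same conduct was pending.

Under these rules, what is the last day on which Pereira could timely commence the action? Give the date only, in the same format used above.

2028-05-28

The claim accrued on 2021-07-24 — the later of the 2019-12-06 act and the 2021-07-24 discovery.
The untolled deadline — 6 years after 2021-07-24 — is 2027-07-24.
The period was tolled for 181 days by the defendant's absence from the jurisdiction (2024-10-05 to 2025-04-04), pushing the deadline to 2028-01-21.
The pending criminal prosecution from 2026-08-04 to 2026-12-10 tolled the period for 128 days, extending the deadline to 2028-05-28.
The pending related arbitration from 2026-02-13 to 2026-07-09 does not toll the period, because no stated rule makes a pending arbitration a tolling event.
The other events in the timeline have no effect on the limitation period under the stated rules.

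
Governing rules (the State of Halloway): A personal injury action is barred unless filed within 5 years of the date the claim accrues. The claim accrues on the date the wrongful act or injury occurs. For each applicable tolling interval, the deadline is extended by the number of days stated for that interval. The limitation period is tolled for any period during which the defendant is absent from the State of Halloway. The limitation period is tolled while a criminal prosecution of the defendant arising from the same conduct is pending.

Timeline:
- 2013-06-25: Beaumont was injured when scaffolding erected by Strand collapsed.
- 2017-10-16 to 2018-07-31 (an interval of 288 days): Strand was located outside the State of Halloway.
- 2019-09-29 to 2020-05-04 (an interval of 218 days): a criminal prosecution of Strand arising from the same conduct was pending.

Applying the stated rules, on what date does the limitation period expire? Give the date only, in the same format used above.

The claim accrued on 2013-06-25, the date of the act.
Adding the 5 years base period to 2013-06-25 gives a deadline of 2018-06-25, before any tolling.
Because the defendant's absence from the jurisdiction ran from 2017-10-16 to 2018-07-31, the deadline is extended by 288 days to 2019-04-09.
The pending criminal prosecution starting 2019-09-29 came too late — the period had run on 2019-04-09 — and so does not extend the deadline.

2019-04-09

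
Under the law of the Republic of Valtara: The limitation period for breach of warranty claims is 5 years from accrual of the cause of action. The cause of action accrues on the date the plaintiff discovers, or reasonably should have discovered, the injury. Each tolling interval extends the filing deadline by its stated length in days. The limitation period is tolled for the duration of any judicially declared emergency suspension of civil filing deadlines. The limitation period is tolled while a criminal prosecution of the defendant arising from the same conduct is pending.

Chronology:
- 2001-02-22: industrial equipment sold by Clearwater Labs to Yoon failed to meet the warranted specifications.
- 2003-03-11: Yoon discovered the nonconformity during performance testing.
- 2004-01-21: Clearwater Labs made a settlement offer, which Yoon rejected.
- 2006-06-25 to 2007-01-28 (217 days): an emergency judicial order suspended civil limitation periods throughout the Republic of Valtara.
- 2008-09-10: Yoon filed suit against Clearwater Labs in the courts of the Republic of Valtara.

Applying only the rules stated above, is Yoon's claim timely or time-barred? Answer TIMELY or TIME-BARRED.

The claim did not accrue until Yoon discovered the injury on 2003-03-11; the 2001-02-22 act date does not start the clock under the stated rule.
Adding the 5 years base period to 2003-03-11 gives a deadline of 2008-03-11, before any tolling.
Because the emergency suspension of filing deadlines ran from 2006-06-25 to 2007-01-28, the deadline is extended by 217 days to 2008-10-14.
None of the other events listed affects the running of the period under the stated rules.
Yoon filed on 2008-09-10, before the 2008-10-14 deadline, so the action is timely.

TIMELY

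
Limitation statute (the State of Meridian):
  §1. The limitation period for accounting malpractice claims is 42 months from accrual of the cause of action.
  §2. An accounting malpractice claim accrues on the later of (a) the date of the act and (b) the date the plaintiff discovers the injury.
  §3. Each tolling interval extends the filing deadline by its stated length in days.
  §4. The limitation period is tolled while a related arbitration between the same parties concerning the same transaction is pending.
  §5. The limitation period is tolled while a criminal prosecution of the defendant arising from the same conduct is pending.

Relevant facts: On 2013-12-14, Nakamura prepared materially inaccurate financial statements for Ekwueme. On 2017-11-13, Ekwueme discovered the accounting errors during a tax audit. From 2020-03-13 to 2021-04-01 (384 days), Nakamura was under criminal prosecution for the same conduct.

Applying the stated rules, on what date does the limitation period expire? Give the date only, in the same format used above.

Because discovery on 2017-11-13 post-dates the 2013-12-14 act, accrual under the later-of rule falls on 2017-11-13.
The untolled deadline — 42 months after 2017-11-13 — is 2021-05-13.
Because the pending criminal prosecution ran from 2020-03-13 to 2021-04-01, the deadline is extended by 384 days to 2022-06-01.

2022-06-01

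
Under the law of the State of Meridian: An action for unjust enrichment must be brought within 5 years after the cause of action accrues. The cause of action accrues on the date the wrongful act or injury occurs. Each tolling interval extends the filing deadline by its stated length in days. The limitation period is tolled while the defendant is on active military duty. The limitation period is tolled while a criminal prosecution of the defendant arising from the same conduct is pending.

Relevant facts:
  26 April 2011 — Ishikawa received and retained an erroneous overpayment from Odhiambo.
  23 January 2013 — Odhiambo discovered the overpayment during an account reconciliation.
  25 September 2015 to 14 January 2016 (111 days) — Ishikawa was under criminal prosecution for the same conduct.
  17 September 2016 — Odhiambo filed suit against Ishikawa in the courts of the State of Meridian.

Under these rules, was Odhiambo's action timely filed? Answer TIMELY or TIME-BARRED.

TIME-BARRED

The claim accrued on 26 April 2011, when the wrongful act occurred; under the stated occurrence rule the 23 January 2013 discovery does not delay accrual.
The untolled deadline — 5 years after 26 April 2011 — is 26 April 2016.
Because the pending criminal prosecution ran from 25 September 2015 to 14 January 2016, the deadline is extended by 111 days to 15 August 2016.
Odhiambo filed on 17 September 2016, after the 15 August 2016 deadline, so the action is time-barred.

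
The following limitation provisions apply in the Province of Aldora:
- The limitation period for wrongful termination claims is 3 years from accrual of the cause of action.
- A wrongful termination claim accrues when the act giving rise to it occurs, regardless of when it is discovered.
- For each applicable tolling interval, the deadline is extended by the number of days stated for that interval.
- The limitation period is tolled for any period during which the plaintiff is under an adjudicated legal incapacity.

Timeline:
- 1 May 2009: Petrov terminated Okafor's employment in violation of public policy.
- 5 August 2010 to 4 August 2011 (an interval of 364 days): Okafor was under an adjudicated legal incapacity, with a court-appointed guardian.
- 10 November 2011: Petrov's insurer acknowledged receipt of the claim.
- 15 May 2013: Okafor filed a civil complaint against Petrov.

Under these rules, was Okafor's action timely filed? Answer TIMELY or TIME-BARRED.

TIME-BARRED

The limitation period began to run on 1 May 2009.
The untolled deadline — 3 years after 1 May 2009 — is 1 May 2012.
The plaintiff's legal incapacity from 5 August 2010 to 4 August 2011 tolled the period for 364 days, extending the deadline to 30 April 2013.
The other events in the timeline have no effect on the limitation period under the stated rules.
Okafor filed on 15 May 2013, after the 30 April 2013 deadline, so the action is time-barred.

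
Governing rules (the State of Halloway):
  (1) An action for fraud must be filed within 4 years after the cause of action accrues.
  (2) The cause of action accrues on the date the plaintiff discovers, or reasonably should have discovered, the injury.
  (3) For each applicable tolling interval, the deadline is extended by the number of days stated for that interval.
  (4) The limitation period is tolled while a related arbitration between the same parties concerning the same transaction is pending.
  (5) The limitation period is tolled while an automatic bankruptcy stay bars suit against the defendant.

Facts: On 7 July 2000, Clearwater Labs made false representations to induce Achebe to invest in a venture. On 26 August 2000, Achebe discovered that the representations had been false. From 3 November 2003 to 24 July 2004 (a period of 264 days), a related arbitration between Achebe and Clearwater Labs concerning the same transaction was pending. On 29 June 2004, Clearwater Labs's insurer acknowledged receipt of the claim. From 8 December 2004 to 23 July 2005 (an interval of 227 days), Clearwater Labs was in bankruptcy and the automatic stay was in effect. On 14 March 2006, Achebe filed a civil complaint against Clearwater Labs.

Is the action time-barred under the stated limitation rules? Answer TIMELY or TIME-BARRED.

TIME-BARRED

Accrual is tied to discovery, so the period began on 26 August 2000 rather than on 7 July 2000 when the act occurred.
The untolled deadline — 4 years after 26 August 2000 — is 26 August 2004.
The period was tolled for 264 days by the pending related arbitration (3 November 2003 to 24 July 2004), pushing the deadline to 17 May 2005.
Because the automatic bankruptcy stay ran from 8 December 2004 to 23 July 2005, the deadline is extended by 227 days to 30 December 2005.
The other events in the timeline have no effect on the limitation period under the stated rules.
The 14 March 2006 filing falls after the 30 December 2005 deadline; the claim is time-barred.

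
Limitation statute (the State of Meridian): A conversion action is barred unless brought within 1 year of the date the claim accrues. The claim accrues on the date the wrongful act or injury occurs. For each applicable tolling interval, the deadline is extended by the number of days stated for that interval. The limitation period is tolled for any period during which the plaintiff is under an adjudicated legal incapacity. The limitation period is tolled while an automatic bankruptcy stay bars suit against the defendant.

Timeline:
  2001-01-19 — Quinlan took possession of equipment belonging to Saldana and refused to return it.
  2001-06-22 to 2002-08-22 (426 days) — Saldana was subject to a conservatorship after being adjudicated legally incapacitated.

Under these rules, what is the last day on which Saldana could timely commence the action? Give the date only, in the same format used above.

The claim accrued on 2001-01-19, when the wrongful act occurred.
1 year from 2001-01-19 is 2002-01-19.
The period was tolled for 426 days by the plaintiff's legal incapacity (2001-06-22 to 2002-08-22), pushing the deadline to 2003-03-21.

2003-03-21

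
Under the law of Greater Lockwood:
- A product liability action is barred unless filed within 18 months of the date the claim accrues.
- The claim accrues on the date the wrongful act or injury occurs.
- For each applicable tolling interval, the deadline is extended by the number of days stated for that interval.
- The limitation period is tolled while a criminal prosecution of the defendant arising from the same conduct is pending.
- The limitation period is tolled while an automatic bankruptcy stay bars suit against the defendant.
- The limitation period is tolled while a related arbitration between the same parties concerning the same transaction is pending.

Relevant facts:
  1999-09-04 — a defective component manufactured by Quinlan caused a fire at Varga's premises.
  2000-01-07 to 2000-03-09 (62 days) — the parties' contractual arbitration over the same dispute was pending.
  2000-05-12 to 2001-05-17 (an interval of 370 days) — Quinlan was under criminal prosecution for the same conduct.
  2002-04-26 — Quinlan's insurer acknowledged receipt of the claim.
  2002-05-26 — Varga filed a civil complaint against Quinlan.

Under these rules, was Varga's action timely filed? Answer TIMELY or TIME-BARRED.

TIME-BARRED

The limitation period began to run on 1999-09-04.
18 months from 1999-09-04 is 2001-03-04.
The pending related arbitration from 2000-01-07 to 2000-03-09 tolled the period for 62 days, extending the deadline to 2001-05-05.
The pending criminal prosecution from 2000-05-12 to 2001-05-17 tolled the period for 370 days, extending the deadline to 2002-05-10.
The other events in the timeline have no effect on the limitation period under the stated rules.
Filing on 2002-05-26 missed the 2002-05-10 deadline — the action is time-barred.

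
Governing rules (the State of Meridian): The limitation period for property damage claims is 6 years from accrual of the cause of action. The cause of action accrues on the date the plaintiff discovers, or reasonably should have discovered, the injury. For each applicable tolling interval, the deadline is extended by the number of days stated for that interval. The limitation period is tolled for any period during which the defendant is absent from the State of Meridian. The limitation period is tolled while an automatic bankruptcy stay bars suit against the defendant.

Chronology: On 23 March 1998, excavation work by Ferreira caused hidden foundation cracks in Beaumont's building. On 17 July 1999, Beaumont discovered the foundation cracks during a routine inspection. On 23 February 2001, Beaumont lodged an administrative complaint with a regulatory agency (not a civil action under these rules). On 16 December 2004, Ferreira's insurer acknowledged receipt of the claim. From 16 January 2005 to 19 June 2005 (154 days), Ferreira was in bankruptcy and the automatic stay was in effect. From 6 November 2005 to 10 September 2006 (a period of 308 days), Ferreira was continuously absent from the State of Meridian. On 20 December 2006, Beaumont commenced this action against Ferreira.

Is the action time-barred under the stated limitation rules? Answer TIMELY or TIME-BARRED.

TIME-BARRED

The claim did not accrue until Beaumont discovered the injury on 17 July 1999; the 23 March 1998 act date does not start the clock under the stated rule.
6 years from 17 July 1999 is 17 July 2005.
Because the automatic bankruptcy stay ran from 16 January 2005 to 19 June 2005, the deadline is extended by 154 days to 18 December 2005.
Because the defendant's absence from the jurisdiction ran from 6 November 2005 to 10 September 2006, the deadline is extended by 308 days to 22 October 2006.
Nothing else in the chronology tolls or restarts the period.
Filing on 20 December 2006 missed the 22 October 2006 deadline — the action is time-barred.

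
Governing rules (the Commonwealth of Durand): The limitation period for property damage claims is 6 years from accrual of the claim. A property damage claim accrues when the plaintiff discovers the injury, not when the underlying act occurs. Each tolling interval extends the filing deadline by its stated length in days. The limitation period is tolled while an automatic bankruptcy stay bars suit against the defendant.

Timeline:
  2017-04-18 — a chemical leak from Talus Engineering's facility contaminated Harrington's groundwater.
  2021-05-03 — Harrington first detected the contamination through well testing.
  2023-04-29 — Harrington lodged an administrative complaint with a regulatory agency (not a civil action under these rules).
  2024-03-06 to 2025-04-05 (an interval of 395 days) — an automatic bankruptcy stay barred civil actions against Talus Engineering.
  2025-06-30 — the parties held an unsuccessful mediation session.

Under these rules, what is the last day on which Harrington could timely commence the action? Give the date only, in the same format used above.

2028-06-01

The claim did not accrue until Harrington discovered the injury on 2021-05-03; the 2017-04-18 act date does not start the clock under the stated rule.
Adding the 6 years base period to 2021-05-03 gives a deadline of 2027-05-03, before any tolling.
The period was tolled for 395 days by the automatic bankruptcy stay (2024-03-06 to 2025-04-05), pushing the deadline to 2028-06-01.
The other events in the timeline have no effect on the limitation period under the stated rules.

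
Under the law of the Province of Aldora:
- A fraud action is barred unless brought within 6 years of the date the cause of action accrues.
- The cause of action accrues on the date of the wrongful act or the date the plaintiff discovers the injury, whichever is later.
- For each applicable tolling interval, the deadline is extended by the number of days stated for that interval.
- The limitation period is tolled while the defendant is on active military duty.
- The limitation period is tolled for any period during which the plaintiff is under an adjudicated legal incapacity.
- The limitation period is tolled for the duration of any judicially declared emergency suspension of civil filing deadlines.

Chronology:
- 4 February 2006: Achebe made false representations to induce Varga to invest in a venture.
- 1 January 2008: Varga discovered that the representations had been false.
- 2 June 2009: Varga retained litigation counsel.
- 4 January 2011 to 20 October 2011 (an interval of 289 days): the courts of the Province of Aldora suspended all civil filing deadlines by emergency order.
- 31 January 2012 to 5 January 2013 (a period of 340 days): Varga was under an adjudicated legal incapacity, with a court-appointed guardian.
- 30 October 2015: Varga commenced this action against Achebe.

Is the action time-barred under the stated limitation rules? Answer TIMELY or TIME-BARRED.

TIME-BARRED

The claim accrued on 1 January 2008 — the later of the 4 February 2006 act and the 1 January 2008 discovery.
Adding the 6 years base period to 1 January 2008 gives a deadline of 1 January 2014, before any tolling.
The emergency suspension of filing deadlines from 4 January 2011 to 20 October 2011 tolled the period for 289 days, extending the deadline to 17 October 2014.
Because the plaintiff's legal incapacity ran from 31 January 2012 to 5 January 2013, the deadline is extended by 340 days to 22 September 2015.
The other events in the timeline have no effect on the limitation period under the stated rules.
The 30 October 2015 filing falls after the 22 September 2015 deadline; the claim is time-barred.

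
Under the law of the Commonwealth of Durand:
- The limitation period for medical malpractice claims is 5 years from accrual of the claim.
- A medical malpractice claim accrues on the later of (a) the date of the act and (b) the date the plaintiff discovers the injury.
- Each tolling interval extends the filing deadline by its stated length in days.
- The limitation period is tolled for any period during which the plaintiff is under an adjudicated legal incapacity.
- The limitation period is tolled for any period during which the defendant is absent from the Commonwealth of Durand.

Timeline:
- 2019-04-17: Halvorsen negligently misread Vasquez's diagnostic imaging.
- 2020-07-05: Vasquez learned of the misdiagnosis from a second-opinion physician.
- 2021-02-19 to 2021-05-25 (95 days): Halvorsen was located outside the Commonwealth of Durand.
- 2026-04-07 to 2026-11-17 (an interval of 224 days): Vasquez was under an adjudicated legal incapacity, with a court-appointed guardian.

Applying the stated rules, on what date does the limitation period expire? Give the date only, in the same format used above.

2025-10-08

Because discovery on 2020-07-05 post-dates the 2019-04-17 act, accrual under the later-of rule falls on 2020-07-05.
Adding the 5 years base period to 2020-07-05 gives a deadline of 2025-07-05, before any tolling.
The defendant's absence from the jurisdiction from 2021-02-19 to 2021-05-25 tolled the period for 95 days, extending the deadline to 2025-10-08.
The plaintiff's legal incapacity from 2026-04-07 to 2026-11-17 began after the period had already run on 2025-10-08, so it has no tolling effect.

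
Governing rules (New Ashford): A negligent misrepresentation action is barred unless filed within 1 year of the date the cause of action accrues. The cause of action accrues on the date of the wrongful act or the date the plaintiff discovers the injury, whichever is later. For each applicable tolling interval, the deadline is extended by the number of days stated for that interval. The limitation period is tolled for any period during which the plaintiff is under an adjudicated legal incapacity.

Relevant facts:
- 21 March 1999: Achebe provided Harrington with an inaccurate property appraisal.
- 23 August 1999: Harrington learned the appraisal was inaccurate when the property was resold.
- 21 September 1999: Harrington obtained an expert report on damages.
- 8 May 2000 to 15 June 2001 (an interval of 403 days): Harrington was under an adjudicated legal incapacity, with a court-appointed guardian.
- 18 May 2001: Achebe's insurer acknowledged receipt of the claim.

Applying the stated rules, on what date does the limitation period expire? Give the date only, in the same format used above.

30 September 2001

Taking the later of the act (21 March 1999) and discovery (23 August 1999), the claim accrued on 23 August 1999.
1 year from 23 August 1999 is 23 August 2000.
Because the plaintiff's legal incapacity ran from 8 May 2000 to 15 June 2001, the deadline is extended by 403 days to 30 September 2001.
None of the other events listed affects the running of the period under the stated rules.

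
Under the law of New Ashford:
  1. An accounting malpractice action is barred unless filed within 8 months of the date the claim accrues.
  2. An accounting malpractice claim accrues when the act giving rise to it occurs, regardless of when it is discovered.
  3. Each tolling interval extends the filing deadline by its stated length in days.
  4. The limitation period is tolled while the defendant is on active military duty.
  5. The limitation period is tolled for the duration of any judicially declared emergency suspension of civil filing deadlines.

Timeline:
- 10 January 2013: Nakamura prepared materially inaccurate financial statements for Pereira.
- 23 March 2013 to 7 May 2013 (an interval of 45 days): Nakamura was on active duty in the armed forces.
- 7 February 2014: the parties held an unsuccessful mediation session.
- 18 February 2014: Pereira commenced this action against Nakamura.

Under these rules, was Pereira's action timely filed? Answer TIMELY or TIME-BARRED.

TIME-BARRED

The claim accrued on 10 January 2013, the date of the act.
The untolled deadline — 8 months after 10 January 2013 — is 10 September 2013.
The defendant's active military service from 23 March 2013 to 7 May 2013 tolled the period for 45 days, extending the deadline to 25 October 2013.
Nothing else in the chronology tolls or restarts the period.
Filing on 18 February 2014 missed the 25 October 2013 deadline — the action is time-barred.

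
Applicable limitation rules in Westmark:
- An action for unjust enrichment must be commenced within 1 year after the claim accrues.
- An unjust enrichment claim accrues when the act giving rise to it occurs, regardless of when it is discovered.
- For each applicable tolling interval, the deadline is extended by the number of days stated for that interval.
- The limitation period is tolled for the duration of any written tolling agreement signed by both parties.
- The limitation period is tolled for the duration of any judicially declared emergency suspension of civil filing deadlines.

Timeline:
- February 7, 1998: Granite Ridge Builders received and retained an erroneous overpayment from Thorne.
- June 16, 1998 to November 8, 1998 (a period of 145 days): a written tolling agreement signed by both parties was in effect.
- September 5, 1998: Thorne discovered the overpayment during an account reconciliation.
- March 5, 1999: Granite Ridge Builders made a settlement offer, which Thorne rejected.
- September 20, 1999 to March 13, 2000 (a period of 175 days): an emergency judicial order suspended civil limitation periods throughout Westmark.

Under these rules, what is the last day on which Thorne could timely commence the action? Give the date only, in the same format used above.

The claim accrued on February 7, 1998, when the wrongful act occurred; under the stated occurrence rule the September 5, 1998 discovery does not delay accrual.
The untolled deadline — 1 year after February 7, 1998 — is February 7, 1999.
The period was tolled for 145 days by the written tolling agreement (June 16, 1998 to November 8, 1998), pushing the deadline to July 2, 1999.
By the time the emergency suspension of filing deadlines began on September 20, 1999, the limitation period had already expired on July 2, 1999; that interval cannot revive it.
None of the other events listed affects the running of the period under the stated rules.

July 2, 1999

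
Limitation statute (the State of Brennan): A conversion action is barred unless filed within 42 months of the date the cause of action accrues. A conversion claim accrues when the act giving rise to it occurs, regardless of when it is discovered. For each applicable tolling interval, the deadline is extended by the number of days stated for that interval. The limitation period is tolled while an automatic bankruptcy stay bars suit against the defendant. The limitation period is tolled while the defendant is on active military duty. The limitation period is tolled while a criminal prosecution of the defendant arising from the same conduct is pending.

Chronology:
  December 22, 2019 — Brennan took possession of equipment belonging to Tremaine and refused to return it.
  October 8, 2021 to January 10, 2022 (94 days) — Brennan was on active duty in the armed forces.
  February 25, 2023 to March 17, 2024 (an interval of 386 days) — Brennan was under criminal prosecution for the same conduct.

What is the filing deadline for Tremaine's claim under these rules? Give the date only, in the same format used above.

October 14, 2024

The limitation period began to run on December 22, 2019.
The untolled deadline — 42 months after December 22, 2019 — is June 22, 2023.
The defendant's active military service from October 8, 2021 to January 10, 2022 tolled the period for 94 days, extending the deadline to September 24, 2023.
Because the pending criminal prosecution ran from February 25, 2023 to March 17, 2024, the deadline is extended by 386 days to October 14, 2024.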